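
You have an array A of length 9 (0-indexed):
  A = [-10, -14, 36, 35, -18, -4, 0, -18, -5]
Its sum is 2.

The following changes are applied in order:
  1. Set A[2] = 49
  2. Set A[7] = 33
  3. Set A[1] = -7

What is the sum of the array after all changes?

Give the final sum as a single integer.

Initial sum: 2
Change 1: A[2] 36 -> 49, delta = 13, sum = 15
Change 2: A[7] -18 -> 33, delta = 51, sum = 66
Change 3: A[1] -14 -> -7, delta = 7, sum = 73

Answer: 73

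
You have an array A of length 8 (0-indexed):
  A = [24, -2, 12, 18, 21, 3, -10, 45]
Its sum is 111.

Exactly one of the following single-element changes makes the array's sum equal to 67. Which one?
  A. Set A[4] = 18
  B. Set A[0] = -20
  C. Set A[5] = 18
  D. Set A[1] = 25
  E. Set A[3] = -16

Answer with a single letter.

Answer: B

Derivation:
Option A: A[4] 21->18, delta=-3, new_sum=111+(-3)=108
Option B: A[0] 24->-20, delta=-44, new_sum=111+(-44)=67 <-- matches target
Option C: A[5] 3->18, delta=15, new_sum=111+(15)=126
Option D: A[1] -2->25, delta=27, new_sum=111+(27)=138
Option E: A[3] 18->-16, delta=-34, new_sum=111+(-34)=77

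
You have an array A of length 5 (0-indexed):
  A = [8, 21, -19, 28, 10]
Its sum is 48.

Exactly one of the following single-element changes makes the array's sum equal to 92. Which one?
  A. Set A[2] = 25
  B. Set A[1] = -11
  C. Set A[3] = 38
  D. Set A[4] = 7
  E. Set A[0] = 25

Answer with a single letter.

Answer: A

Derivation:
Option A: A[2] -19->25, delta=44, new_sum=48+(44)=92 <-- matches target
Option B: A[1] 21->-11, delta=-32, new_sum=48+(-32)=16
Option C: A[3] 28->38, delta=10, new_sum=48+(10)=58
Option D: A[4] 10->7, delta=-3, new_sum=48+(-3)=45
Option E: A[0] 8->25, delta=17, new_sum=48+(17)=65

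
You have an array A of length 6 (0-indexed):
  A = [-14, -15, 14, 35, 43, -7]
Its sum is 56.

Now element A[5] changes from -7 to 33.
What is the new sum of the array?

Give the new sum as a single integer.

Answer: 96

Derivation:
Old value at index 5: -7
New value at index 5: 33
Delta = 33 - -7 = 40
New sum = old_sum + delta = 56 + (40) = 96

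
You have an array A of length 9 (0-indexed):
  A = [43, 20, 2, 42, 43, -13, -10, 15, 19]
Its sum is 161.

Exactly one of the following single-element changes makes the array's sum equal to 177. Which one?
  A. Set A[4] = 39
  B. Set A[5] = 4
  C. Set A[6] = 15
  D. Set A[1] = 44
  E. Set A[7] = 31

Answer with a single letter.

Answer: E

Derivation:
Option A: A[4] 43->39, delta=-4, new_sum=161+(-4)=157
Option B: A[5] -13->4, delta=17, new_sum=161+(17)=178
Option C: A[6] -10->15, delta=25, new_sum=161+(25)=186
Option D: A[1] 20->44, delta=24, new_sum=161+(24)=185
Option E: A[7] 15->31, delta=16, new_sum=161+(16)=177 <-- matches target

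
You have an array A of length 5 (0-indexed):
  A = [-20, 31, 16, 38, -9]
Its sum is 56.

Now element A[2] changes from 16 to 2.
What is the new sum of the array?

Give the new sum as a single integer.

Answer: 42

Derivation:
Old value at index 2: 16
New value at index 2: 2
Delta = 2 - 16 = -14
New sum = old_sum + delta = 56 + (-14) = 42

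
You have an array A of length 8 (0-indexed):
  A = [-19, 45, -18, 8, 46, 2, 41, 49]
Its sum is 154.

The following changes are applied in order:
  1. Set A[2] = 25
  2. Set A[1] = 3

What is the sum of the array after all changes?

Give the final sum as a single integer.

Initial sum: 154
Change 1: A[2] -18 -> 25, delta = 43, sum = 197
Change 2: A[1] 45 -> 3, delta = -42, sum = 155

Answer: 155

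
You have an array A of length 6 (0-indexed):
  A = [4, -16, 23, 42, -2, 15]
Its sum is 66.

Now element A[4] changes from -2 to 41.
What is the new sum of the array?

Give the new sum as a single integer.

Answer: 109

Derivation:
Old value at index 4: -2
New value at index 4: 41
Delta = 41 - -2 = 43
New sum = old_sum + delta = 66 + (43) = 109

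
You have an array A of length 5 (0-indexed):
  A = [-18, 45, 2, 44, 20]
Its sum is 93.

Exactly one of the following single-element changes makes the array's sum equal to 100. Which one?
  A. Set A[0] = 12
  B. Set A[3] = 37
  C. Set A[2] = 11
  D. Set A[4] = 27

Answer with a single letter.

Option A: A[0] -18->12, delta=30, new_sum=93+(30)=123
Option B: A[3] 44->37, delta=-7, new_sum=93+(-7)=86
Option C: A[2] 2->11, delta=9, new_sum=93+(9)=102
Option D: A[4] 20->27, delta=7, new_sum=93+(7)=100 <-- matches target

Answer: D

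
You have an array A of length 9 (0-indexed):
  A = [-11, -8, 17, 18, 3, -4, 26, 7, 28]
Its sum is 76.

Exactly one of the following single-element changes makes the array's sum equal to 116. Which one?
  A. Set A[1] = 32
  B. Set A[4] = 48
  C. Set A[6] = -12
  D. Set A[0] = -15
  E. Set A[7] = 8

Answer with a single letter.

Option A: A[1] -8->32, delta=40, new_sum=76+(40)=116 <-- matches target
Option B: A[4] 3->48, delta=45, new_sum=76+(45)=121
Option C: A[6] 26->-12, delta=-38, new_sum=76+(-38)=38
Option D: A[0] -11->-15, delta=-4, new_sum=76+(-4)=72
Option E: A[7] 7->8, delta=1, new_sum=76+(1)=77

Answer: A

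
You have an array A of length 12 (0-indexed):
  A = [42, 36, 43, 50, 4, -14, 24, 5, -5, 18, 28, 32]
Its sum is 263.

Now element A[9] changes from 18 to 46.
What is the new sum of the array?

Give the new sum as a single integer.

Answer: 291

Derivation:
Old value at index 9: 18
New value at index 9: 46
Delta = 46 - 18 = 28
New sum = old_sum + delta = 263 + (28) = 291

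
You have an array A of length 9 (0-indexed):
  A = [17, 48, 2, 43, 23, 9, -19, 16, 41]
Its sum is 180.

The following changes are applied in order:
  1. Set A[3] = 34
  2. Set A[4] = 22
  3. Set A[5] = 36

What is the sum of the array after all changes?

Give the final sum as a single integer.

Initial sum: 180
Change 1: A[3] 43 -> 34, delta = -9, sum = 171
Change 2: A[4] 23 -> 22, delta = -1, sum = 170
Change 3: A[5] 9 -> 36, delta = 27, sum = 197

Answer: 197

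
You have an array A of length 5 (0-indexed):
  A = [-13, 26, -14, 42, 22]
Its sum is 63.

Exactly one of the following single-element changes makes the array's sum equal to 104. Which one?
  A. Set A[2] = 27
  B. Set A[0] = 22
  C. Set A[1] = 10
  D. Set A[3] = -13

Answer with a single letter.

Answer: A

Derivation:
Option A: A[2] -14->27, delta=41, new_sum=63+(41)=104 <-- matches target
Option B: A[0] -13->22, delta=35, new_sum=63+(35)=98
Option C: A[1] 26->10, delta=-16, new_sum=63+(-16)=47
Option D: A[3] 42->-13, delta=-55, new_sum=63+(-55)=8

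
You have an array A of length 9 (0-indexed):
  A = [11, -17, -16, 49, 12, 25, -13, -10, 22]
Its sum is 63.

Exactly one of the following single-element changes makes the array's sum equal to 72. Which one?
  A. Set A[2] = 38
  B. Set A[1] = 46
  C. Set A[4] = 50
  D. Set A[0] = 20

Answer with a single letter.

Option A: A[2] -16->38, delta=54, new_sum=63+(54)=117
Option B: A[1] -17->46, delta=63, new_sum=63+(63)=126
Option C: A[4] 12->50, delta=38, new_sum=63+(38)=101
Option D: A[0] 11->20, delta=9, new_sum=63+(9)=72 <-- matches target

Answer: D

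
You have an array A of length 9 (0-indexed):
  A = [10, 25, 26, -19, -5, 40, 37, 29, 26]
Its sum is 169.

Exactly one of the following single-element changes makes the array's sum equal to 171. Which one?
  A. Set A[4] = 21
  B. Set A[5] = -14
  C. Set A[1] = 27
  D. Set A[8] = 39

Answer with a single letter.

Answer: C

Derivation:
Option A: A[4] -5->21, delta=26, new_sum=169+(26)=195
Option B: A[5] 40->-14, delta=-54, new_sum=169+(-54)=115
Option C: A[1] 25->27, delta=2, new_sum=169+(2)=171 <-- matches target
Option D: A[8] 26->39, delta=13, new_sum=169+(13)=182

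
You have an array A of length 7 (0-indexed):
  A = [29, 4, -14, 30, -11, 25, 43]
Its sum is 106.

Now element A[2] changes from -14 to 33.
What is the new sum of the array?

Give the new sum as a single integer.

Old value at index 2: -14
New value at index 2: 33
Delta = 33 - -14 = 47
New sum = old_sum + delta = 106 + (47) = 153

Answer: 153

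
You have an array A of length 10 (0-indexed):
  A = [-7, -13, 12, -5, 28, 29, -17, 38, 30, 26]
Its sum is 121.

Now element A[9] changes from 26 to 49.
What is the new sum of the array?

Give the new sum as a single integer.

Answer: 144

Derivation:
Old value at index 9: 26
New value at index 9: 49
Delta = 49 - 26 = 23
New sum = old_sum + delta = 121 + (23) = 144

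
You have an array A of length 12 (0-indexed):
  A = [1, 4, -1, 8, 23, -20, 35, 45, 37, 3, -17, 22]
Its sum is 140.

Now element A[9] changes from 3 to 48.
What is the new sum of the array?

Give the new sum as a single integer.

Answer: 185

Derivation:
Old value at index 9: 3
New value at index 9: 48
Delta = 48 - 3 = 45
New sum = old_sum + delta = 140 + (45) = 185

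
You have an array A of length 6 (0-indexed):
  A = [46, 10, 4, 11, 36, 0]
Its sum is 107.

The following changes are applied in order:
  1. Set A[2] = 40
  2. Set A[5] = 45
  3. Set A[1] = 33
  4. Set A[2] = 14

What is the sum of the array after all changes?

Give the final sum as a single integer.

Answer: 185

Derivation:
Initial sum: 107
Change 1: A[2] 4 -> 40, delta = 36, sum = 143
Change 2: A[5] 0 -> 45, delta = 45, sum = 188
Change 3: A[1] 10 -> 33, delta = 23, sum = 211
Change 4: A[2] 40 -> 14, delta = -26, sum = 185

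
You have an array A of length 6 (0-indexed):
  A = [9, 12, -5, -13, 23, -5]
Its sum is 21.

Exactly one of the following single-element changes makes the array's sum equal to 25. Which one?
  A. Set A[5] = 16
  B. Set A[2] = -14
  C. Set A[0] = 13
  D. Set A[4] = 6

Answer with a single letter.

Answer: C

Derivation:
Option A: A[5] -5->16, delta=21, new_sum=21+(21)=42
Option B: A[2] -5->-14, delta=-9, new_sum=21+(-9)=12
Option C: A[0] 9->13, delta=4, new_sum=21+(4)=25 <-- matches target
Option D: A[4] 23->6, delta=-17, new_sum=21+(-17)=4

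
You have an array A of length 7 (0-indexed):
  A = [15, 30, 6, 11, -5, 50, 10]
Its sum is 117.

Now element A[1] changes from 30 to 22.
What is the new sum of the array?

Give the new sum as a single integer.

Answer: 109

Derivation:
Old value at index 1: 30
New value at index 1: 22
Delta = 22 - 30 = -8
New sum = old_sum + delta = 117 + (-8) = 109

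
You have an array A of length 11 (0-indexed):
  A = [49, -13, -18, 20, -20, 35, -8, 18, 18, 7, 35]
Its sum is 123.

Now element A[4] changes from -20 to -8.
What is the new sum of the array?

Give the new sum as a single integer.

Answer: 135

Derivation:
Old value at index 4: -20
New value at index 4: -8
Delta = -8 - -20 = 12
New sum = old_sum + delta = 123 + (12) = 135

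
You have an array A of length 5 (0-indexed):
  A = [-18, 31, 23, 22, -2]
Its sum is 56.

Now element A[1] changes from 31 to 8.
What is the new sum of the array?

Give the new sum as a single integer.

Old value at index 1: 31
New value at index 1: 8
Delta = 8 - 31 = -23
New sum = old_sum + delta = 56 + (-23) = 33

Answer: 33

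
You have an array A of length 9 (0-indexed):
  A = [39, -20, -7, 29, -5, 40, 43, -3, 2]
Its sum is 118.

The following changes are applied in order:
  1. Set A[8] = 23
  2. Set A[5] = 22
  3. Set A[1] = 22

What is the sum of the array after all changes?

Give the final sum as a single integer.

Answer: 163

Derivation:
Initial sum: 118
Change 1: A[8] 2 -> 23, delta = 21, sum = 139
Change 2: A[5] 40 -> 22, delta = -18, sum = 121
Change 3: A[1] -20 -> 22, delta = 42, sum = 163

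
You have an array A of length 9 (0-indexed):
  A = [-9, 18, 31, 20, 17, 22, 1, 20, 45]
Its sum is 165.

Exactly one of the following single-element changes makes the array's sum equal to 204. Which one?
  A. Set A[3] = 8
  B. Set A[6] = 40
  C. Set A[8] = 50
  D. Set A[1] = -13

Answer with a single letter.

Answer: B

Derivation:
Option A: A[3] 20->8, delta=-12, new_sum=165+(-12)=153
Option B: A[6] 1->40, delta=39, new_sum=165+(39)=204 <-- matches target
Option C: A[8] 45->50, delta=5, new_sum=165+(5)=170
Option D: A[1] 18->-13, delta=-31, new_sum=165+(-31)=134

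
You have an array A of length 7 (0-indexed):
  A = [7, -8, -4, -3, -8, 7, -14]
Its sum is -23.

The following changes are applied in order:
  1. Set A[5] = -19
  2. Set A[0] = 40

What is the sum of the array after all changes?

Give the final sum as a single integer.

Answer: -16

Derivation:
Initial sum: -23
Change 1: A[5] 7 -> -19, delta = -26, sum = -49
Change 2: A[0] 7 -> 40, delta = 33, sum = -16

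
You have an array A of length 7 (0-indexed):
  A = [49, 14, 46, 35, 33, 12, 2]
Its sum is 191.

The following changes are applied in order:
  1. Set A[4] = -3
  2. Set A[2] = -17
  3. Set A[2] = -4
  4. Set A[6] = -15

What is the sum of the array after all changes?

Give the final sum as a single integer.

Initial sum: 191
Change 1: A[4] 33 -> -3, delta = -36, sum = 155
Change 2: A[2] 46 -> -17, delta = -63, sum = 92
Change 3: A[2] -17 -> -4, delta = 13, sum = 105
Change 4: A[6] 2 -> -15, delta = -17, sum = 88

Answer: 88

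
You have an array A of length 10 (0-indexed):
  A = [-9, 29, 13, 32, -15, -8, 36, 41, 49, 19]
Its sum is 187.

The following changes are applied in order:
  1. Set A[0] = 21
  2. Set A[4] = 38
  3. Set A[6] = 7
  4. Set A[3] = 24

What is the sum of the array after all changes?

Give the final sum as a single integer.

Answer: 233

Derivation:
Initial sum: 187
Change 1: A[0] -9 -> 21, delta = 30, sum = 217
Change 2: A[4] -15 -> 38, delta = 53, sum = 270
Change 3: A[6] 36 -> 7, delta = -29, sum = 241
Change 4: A[3] 32 -> 24, delta = -8, sum = 233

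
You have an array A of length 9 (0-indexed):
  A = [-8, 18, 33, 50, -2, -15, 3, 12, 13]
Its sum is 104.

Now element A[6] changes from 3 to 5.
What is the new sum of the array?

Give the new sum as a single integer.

Answer: 106

Derivation:
Old value at index 6: 3
New value at index 6: 5
Delta = 5 - 3 = 2
New sum = old_sum + delta = 104 + (2) = 106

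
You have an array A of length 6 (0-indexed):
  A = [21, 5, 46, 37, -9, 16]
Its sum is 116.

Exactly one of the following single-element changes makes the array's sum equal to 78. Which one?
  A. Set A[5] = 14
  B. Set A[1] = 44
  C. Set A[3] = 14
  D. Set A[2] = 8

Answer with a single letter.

Answer: D

Derivation:
Option A: A[5] 16->14, delta=-2, new_sum=116+(-2)=114
Option B: A[1] 5->44, delta=39, new_sum=116+(39)=155
Option C: A[3] 37->14, delta=-23, new_sum=116+(-23)=93
Option D: A[2] 46->8, delta=-38, new_sum=116+(-38)=78 <-- matches target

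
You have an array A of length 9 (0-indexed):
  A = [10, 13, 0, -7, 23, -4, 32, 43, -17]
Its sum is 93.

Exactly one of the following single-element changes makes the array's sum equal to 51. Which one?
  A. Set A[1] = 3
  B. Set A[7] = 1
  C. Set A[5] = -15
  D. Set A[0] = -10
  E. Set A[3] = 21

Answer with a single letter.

Option A: A[1] 13->3, delta=-10, new_sum=93+(-10)=83
Option B: A[7] 43->1, delta=-42, new_sum=93+(-42)=51 <-- matches target
Option C: A[5] -4->-15, delta=-11, new_sum=93+(-11)=82
Option D: A[0] 10->-10, delta=-20, new_sum=93+(-20)=73
Option E: A[3] -7->21, delta=28, new_sum=93+(28)=121

Answer: B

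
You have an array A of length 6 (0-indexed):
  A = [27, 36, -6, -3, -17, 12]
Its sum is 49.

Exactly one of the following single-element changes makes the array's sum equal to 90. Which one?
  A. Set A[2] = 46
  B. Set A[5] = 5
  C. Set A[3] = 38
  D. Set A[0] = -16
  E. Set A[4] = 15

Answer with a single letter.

Answer: C

Derivation:
Option A: A[2] -6->46, delta=52, new_sum=49+(52)=101
Option B: A[5] 12->5, delta=-7, new_sum=49+(-7)=42
Option C: A[3] -3->38, delta=41, new_sum=49+(41)=90 <-- matches target
Option D: A[0] 27->-16, delta=-43, new_sum=49+(-43)=6
Option E: A[4] -17->15, delta=32, new_sum=49+(32)=81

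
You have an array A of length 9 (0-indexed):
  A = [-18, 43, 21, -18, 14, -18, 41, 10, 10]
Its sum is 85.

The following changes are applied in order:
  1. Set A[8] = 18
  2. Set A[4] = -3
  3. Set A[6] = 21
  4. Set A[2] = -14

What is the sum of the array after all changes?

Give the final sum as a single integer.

Answer: 21

Derivation:
Initial sum: 85
Change 1: A[8] 10 -> 18, delta = 8, sum = 93
Change 2: A[4] 14 -> -3, delta = -17, sum = 76
Change 3: A[6] 41 -> 21, delta = -20, sum = 56
Change 4: A[2] 21 -> -14, delta = -35, sum = 21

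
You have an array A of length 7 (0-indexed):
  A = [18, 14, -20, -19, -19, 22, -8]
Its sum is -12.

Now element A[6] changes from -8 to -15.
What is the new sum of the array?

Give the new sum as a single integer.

Old value at index 6: -8
New value at index 6: -15
Delta = -15 - -8 = -7
New sum = old_sum + delta = -12 + (-7) = -19

Answer: -19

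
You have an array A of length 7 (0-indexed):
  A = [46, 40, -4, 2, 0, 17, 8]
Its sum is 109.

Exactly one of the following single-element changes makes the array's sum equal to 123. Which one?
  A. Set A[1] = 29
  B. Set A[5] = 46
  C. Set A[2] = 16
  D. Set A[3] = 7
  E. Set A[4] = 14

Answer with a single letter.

Answer: E

Derivation:
Option A: A[1] 40->29, delta=-11, new_sum=109+(-11)=98
Option B: A[5] 17->46, delta=29, new_sum=109+(29)=138
Option C: A[2] -4->16, delta=20, new_sum=109+(20)=129
Option D: A[3] 2->7, delta=5, new_sum=109+(5)=114
Option E: A[4] 0->14, delta=14, new_sum=109+(14)=123 <-- matches target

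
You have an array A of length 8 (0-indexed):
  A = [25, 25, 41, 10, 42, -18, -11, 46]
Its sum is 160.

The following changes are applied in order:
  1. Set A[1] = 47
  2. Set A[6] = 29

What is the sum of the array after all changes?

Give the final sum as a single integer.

Initial sum: 160
Change 1: A[1] 25 -> 47, delta = 22, sum = 182
Change 2: A[6] -11 -> 29, delta = 40, sum = 222

Answer: 222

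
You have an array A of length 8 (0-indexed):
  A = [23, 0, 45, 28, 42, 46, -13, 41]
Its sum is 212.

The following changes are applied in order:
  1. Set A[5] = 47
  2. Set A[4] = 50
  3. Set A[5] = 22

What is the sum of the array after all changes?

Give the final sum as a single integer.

Initial sum: 212
Change 1: A[5] 46 -> 47, delta = 1, sum = 213
Change 2: A[4] 42 -> 50, delta = 8, sum = 221
Change 3: A[5] 47 -> 22, delta = -25, sum = 196

Answer: 196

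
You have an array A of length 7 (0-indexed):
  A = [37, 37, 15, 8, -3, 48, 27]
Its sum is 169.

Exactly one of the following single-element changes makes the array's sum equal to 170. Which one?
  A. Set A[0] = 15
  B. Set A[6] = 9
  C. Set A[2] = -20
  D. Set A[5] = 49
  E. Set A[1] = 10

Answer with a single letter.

Answer: D

Derivation:
Option A: A[0] 37->15, delta=-22, new_sum=169+(-22)=147
Option B: A[6] 27->9, delta=-18, new_sum=169+(-18)=151
Option C: A[2] 15->-20, delta=-35, new_sum=169+(-35)=134
Option D: A[5] 48->49, delta=1, new_sum=169+(1)=170 <-- matches target
Option E: A[1] 37->10, delta=-27, new_sum=169+(-27)=142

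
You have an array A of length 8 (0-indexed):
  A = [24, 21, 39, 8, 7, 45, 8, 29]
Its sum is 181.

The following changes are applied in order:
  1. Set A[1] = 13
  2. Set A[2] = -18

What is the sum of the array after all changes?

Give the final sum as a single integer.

Answer: 116

Derivation:
Initial sum: 181
Change 1: A[1] 21 -> 13, delta = -8, sum = 173
Change 2: A[2] 39 -> -18, delta = -57, sum = 116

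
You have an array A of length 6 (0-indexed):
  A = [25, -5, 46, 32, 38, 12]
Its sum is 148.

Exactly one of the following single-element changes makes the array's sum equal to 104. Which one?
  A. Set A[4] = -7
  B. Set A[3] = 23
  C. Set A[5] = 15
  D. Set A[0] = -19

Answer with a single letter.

Option A: A[4] 38->-7, delta=-45, new_sum=148+(-45)=103
Option B: A[3] 32->23, delta=-9, new_sum=148+(-9)=139
Option C: A[5] 12->15, delta=3, new_sum=148+(3)=151
Option D: A[0] 25->-19, delta=-44, new_sum=148+(-44)=104 <-- matches target

Answer: D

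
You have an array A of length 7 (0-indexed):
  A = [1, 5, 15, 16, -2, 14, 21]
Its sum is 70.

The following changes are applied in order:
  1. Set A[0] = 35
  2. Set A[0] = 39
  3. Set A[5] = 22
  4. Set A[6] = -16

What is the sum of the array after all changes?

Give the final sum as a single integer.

Initial sum: 70
Change 1: A[0] 1 -> 35, delta = 34, sum = 104
Change 2: A[0] 35 -> 39, delta = 4, sum = 108
Change 3: A[5] 14 -> 22, delta = 8, sum = 116
Change 4: A[6] 21 -> -16, delta = -37, sum = 79

Answer: 79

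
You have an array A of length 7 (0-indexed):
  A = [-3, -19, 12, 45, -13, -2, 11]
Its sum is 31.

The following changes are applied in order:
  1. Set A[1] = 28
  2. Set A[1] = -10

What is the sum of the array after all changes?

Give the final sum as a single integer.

Answer: 40

Derivation:
Initial sum: 31
Change 1: A[1] -19 -> 28, delta = 47, sum = 78
Change 2: A[1] 28 -> -10, delta = -38, sum = 40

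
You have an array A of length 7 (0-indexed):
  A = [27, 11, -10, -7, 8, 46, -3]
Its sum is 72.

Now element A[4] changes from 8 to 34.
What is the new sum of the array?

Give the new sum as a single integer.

Old value at index 4: 8
New value at index 4: 34
Delta = 34 - 8 = 26
New sum = old_sum + delta = 72 + (26) = 98

Answer: 98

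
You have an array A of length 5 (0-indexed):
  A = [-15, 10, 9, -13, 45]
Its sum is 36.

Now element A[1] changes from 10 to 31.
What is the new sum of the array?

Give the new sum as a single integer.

Old value at index 1: 10
New value at index 1: 31
Delta = 31 - 10 = 21
New sum = old_sum + delta = 36 + (21) = 57

Answer: 57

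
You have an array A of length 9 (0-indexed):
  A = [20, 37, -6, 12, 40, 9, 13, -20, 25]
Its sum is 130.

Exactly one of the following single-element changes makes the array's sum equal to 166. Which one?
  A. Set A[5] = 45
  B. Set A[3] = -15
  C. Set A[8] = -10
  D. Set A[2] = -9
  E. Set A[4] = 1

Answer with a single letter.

Option A: A[5] 9->45, delta=36, new_sum=130+(36)=166 <-- matches target
Option B: A[3] 12->-15, delta=-27, new_sum=130+(-27)=103
Option C: A[8] 25->-10, delta=-35, new_sum=130+(-35)=95
Option D: A[2] -6->-9, delta=-3, new_sum=130+(-3)=127
Option E: A[4] 40->1, delta=-39, new_sum=130+(-39)=91

Answer: A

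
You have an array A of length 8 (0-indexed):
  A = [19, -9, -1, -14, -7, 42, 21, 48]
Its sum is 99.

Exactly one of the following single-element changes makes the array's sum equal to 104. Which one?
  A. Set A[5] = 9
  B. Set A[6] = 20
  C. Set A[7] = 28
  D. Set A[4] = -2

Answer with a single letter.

Option A: A[5] 42->9, delta=-33, new_sum=99+(-33)=66
Option B: A[6] 21->20, delta=-1, new_sum=99+(-1)=98
Option C: A[7] 48->28, delta=-20, new_sum=99+(-20)=79
Option D: A[4] -7->-2, delta=5, new_sum=99+(5)=104 <-- matches target

Answer: D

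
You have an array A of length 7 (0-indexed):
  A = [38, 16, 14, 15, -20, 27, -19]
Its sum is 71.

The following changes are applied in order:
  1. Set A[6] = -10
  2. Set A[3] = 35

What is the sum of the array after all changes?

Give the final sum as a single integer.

Answer: 100

Derivation:
Initial sum: 71
Change 1: A[6] -19 -> -10, delta = 9, sum = 80
Change 2: A[3] 15 -> 35, delta = 20, sum = 100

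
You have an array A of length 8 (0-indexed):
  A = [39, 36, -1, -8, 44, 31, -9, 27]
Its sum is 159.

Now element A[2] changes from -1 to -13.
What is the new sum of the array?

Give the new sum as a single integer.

Old value at index 2: -1
New value at index 2: -13
Delta = -13 - -1 = -12
New sum = old_sum + delta = 159 + (-12) = 147

Answer: 147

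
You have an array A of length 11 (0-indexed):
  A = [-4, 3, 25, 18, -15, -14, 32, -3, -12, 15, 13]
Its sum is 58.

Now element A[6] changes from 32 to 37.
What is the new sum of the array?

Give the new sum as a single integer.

Old value at index 6: 32
New value at index 6: 37
Delta = 37 - 32 = 5
New sum = old_sum + delta = 58 + (5) = 63

Answer: 63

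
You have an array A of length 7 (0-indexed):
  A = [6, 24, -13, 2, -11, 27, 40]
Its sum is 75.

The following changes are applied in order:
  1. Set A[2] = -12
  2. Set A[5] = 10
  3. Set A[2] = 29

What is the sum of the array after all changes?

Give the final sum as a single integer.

Answer: 100

Derivation:
Initial sum: 75
Change 1: A[2] -13 -> -12, delta = 1, sum = 76
Change 2: A[5] 27 -> 10, delta = -17, sum = 59
Change 3: A[2] -12 -> 29, delta = 41, sum = 100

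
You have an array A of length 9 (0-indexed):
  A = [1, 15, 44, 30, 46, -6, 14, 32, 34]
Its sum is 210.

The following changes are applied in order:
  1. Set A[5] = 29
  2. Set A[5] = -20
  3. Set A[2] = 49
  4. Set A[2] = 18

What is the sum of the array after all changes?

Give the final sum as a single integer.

Answer: 170

Derivation:
Initial sum: 210
Change 1: A[5] -6 -> 29, delta = 35, sum = 245
Change 2: A[5] 29 -> -20, delta = -49, sum = 196
Change 3: A[2] 44 -> 49, delta = 5, sum = 201
Change 4: A[2] 49 -> 18, delta = -31, sum = 170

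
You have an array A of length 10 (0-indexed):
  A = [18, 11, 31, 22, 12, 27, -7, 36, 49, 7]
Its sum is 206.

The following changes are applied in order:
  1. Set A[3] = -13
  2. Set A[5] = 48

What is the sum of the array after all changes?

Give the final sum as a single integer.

Initial sum: 206
Change 1: A[3] 22 -> -13, delta = -35, sum = 171
Change 2: A[5] 27 -> 48, delta = 21, sum = 192

Answer: 192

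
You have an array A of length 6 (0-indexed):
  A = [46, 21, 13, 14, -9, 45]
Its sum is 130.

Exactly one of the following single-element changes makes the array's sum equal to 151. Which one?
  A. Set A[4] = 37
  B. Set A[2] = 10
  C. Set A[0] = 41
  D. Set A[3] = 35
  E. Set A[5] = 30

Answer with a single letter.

Answer: D

Derivation:
Option A: A[4] -9->37, delta=46, new_sum=130+(46)=176
Option B: A[2] 13->10, delta=-3, new_sum=130+(-3)=127
Option C: A[0] 46->41, delta=-5, new_sum=130+(-5)=125
Option D: A[3] 14->35, delta=21, new_sum=130+(21)=151 <-- matches target
Option E: A[5] 45->30, delta=-15, new_sum=130+(-15)=115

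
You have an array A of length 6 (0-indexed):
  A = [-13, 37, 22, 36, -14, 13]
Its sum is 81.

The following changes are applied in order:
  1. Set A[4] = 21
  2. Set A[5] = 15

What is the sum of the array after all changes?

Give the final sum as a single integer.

Initial sum: 81
Change 1: A[4] -14 -> 21, delta = 35, sum = 116
Change 2: A[5] 13 -> 15, delta = 2, sum = 118

Answer: 118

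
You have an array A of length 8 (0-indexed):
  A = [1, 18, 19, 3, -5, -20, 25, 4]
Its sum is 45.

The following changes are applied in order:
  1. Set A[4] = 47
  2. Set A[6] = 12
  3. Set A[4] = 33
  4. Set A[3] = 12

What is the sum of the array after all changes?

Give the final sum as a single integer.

Initial sum: 45
Change 1: A[4] -5 -> 47, delta = 52, sum = 97
Change 2: A[6] 25 -> 12, delta = -13, sum = 84
Change 3: A[4] 47 -> 33, delta = -14, sum = 70
Change 4: A[3] 3 -> 12, delta = 9, sum = 79

Answer: 79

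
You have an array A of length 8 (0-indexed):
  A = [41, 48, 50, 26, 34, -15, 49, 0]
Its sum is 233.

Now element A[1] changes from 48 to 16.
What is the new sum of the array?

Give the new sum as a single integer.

Old value at index 1: 48
New value at index 1: 16
Delta = 16 - 48 = -32
New sum = old_sum + delta = 233 + (-32) = 201

Answer: 201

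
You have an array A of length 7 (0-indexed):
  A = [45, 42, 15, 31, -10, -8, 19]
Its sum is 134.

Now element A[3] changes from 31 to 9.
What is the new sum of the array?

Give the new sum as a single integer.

Answer: 112

Derivation:
Old value at index 3: 31
New value at index 3: 9
Delta = 9 - 31 = -22
New sum = old_sum + delta = 134 + (-22) = 112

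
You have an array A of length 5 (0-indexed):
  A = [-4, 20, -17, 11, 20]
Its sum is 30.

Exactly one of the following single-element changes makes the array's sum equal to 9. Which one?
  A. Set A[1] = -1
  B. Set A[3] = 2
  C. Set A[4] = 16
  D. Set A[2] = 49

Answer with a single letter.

Answer: A

Derivation:
Option A: A[1] 20->-1, delta=-21, new_sum=30+(-21)=9 <-- matches target
Option B: A[3] 11->2, delta=-9, new_sum=30+(-9)=21
Option C: A[4] 20->16, delta=-4, new_sum=30+(-4)=26
Option D: A[2] -17->49, delta=66, new_sum=30+(66)=96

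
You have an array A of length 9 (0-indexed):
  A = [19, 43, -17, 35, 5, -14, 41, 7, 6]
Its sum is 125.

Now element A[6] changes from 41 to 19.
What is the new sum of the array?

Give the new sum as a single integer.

Answer: 103

Derivation:
Old value at index 6: 41
New value at index 6: 19
Delta = 19 - 41 = -22
New sum = old_sum + delta = 125 + (-22) = 103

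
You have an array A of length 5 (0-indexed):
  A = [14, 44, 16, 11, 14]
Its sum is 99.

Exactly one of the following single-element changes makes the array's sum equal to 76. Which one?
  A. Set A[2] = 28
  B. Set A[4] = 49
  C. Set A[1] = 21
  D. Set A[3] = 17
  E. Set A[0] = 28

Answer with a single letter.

Option A: A[2] 16->28, delta=12, new_sum=99+(12)=111
Option B: A[4] 14->49, delta=35, new_sum=99+(35)=134
Option C: A[1] 44->21, delta=-23, new_sum=99+(-23)=76 <-- matches target
Option D: A[3] 11->17, delta=6, new_sum=99+(6)=105
Option E: A[0] 14->28, delta=14, new_sum=99+(14)=113

Answer: C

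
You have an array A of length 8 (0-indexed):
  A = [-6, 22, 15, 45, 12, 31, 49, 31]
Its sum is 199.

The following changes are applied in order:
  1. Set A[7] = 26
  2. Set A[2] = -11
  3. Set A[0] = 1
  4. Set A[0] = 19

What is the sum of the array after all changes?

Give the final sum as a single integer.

Answer: 193

Derivation:
Initial sum: 199
Change 1: A[7] 31 -> 26, delta = -5, sum = 194
Change 2: A[2] 15 -> -11, delta = -26, sum = 168
Change 3: A[0] -6 -> 1, delta = 7, sum = 175
Change 4: A[0] 1 -> 19, delta = 18, sum = 193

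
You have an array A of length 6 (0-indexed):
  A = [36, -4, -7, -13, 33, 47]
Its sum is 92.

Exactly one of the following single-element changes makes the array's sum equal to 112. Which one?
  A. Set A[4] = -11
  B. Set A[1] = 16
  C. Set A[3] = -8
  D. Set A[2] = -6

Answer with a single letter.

Option A: A[4] 33->-11, delta=-44, new_sum=92+(-44)=48
Option B: A[1] -4->16, delta=20, new_sum=92+(20)=112 <-- matches target
Option C: A[3] -13->-8, delta=5, new_sum=92+(5)=97
Option D: A[2] -7->-6, delta=1, new_sum=92+(1)=93

Answer: B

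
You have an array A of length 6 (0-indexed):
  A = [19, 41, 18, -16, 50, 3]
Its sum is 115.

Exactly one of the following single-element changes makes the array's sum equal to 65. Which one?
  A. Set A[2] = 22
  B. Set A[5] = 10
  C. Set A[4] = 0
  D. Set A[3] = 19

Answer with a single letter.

Option A: A[2] 18->22, delta=4, new_sum=115+(4)=119
Option B: A[5] 3->10, delta=7, new_sum=115+(7)=122
Option C: A[4] 50->0, delta=-50, new_sum=115+(-50)=65 <-- matches target
Option D: A[3] -16->19, delta=35, new_sum=115+(35)=150

Answer: C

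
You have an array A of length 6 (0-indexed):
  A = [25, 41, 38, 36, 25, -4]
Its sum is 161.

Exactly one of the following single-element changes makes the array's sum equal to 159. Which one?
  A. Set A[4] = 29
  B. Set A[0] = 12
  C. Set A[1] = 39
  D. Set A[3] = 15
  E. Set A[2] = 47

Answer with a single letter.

Option A: A[4] 25->29, delta=4, new_sum=161+(4)=165
Option B: A[0] 25->12, delta=-13, new_sum=161+(-13)=148
Option C: A[1] 41->39, delta=-2, new_sum=161+(-2)=159 <-- matches target
Option D: A[3] 36->15, delta=-21, new_sum=161+(-21)=140
Option E: A[2] 38->47, delta=9, new_sum=161+(9)=170

Answer: C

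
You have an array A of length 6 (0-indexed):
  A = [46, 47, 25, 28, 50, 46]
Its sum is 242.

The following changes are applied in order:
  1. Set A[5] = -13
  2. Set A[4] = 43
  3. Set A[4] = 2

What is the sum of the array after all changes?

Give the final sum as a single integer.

Answer: 135

Derivation:
Initial sum: 242
Change 1: A[5] 46 -> -13, delta = -59, sum = 183
Change 2: A[4] 50 -> 43, delta = -7, sum = 176
Change 3: A[4] 43 -> 2, delta = -41, sum = 135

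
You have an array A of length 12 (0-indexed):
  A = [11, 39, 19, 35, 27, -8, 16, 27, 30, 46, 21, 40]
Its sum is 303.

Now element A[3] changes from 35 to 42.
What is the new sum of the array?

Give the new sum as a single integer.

Answer: 310

Derivation:
Old value at index 3: 35
New value at index 3: 42
Delta = 42 - 35 = 7
New sum = old_sum + delta = 303 + (7) = 310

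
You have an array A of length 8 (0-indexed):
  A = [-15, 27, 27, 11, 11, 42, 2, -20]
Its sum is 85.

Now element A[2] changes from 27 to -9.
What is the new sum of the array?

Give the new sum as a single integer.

Old value at index 2: 27
New value at index 2: -9
Delta = -9 - 27 = -36
New sum = old_sum + delta = 85 + (-36) = 49

Answer: 49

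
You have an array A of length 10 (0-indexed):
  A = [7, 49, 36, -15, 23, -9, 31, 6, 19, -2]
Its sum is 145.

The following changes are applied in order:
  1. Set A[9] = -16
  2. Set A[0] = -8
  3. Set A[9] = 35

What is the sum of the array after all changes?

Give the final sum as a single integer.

Initial sum: 145
Change 1: A[9] -2 -> -16, delta = -14, sum = 131
Change 2: A[0] 7 -> -8, delta = -15, sum = 116
Change 3: A[9] -16 -> 35, delta = 51, sum = 167

Answer: 167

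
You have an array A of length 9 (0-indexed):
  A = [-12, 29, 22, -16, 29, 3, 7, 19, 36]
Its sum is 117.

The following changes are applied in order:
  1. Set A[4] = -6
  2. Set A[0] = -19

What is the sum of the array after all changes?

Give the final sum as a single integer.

Initial sum: 117
Change 1: A[4] 29 -> -6, delta = -35, sum = 82
Change 2: A[0] -12 -> -19, delta = -7, sum = 75

Answer: 75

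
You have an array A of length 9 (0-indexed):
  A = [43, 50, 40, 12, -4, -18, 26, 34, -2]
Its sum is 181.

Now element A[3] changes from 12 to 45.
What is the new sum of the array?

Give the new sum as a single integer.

Old value at index 3: 12
New value at index 3: 45
Delta = 45 - 12 = 33
New sum = old_sum + delta = 181 + (33) = 214

Answer: 214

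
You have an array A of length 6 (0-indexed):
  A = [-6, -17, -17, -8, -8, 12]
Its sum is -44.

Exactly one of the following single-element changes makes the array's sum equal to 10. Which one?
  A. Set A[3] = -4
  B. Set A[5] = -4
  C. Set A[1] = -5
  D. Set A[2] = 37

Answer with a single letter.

Answer: D

Derivation:
Option A: A[3] -8->-4, delta=4, new_sum=-44+(4)=-40
Option B: A[5] 12->-4, delta=-16, new_sum=-44+(-16)=-60
Option C: A[1] -17->-5, delta=12, new_sum=-44+(12)=-32
Option D: A[2] -17->37, delta=54, new_sum=-44+(54)=10 <-- matches target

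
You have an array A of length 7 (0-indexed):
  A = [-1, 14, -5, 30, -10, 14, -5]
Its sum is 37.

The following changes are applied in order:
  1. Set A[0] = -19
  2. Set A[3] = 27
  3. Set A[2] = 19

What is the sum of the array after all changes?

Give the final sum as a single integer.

Initial sum: 37
Change 1: A[0] -1 -> -19, delta = -18, sum = 19
Change 2: A[3] 30 -> 27, delta = -3, sum = 16
Change 3: A[2] -5 -> 19, delta = 24, sum = 40

Answer: 40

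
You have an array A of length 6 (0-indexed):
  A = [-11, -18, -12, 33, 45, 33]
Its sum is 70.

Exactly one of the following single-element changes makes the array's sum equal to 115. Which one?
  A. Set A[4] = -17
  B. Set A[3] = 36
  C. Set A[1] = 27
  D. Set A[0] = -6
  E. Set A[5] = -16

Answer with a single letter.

Answer: C

Derivation:
Option A: A[4] 45->-17, delta=-62, new_sum=70+(-62)=8
Option B: A[3] 33->36, delta=3, new_sum=70+(3)=73
Option C: A[1] -18->27, delta=45, new_sum=70+(45)=115 <-- matches target
Option D: A[0] -11->-6, delta=5, new_sum=70+(5)=75
Option E: A[5] 33->-16, delta=-49, new_sum=70+(-49)=21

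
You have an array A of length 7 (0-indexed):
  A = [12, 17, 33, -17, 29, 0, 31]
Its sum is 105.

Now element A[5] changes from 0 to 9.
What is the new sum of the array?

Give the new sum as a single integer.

Old value at index 5: 0
New value at index 5: 9
Delta = 9 - 0 = 9
New sum = old_sum + delta = 105 + (9) = 114

Answer: 114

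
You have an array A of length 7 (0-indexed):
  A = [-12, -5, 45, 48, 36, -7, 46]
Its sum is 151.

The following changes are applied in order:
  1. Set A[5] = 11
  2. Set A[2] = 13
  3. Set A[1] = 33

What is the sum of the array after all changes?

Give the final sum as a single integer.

Initial sum: 151
Change 1: A[5] -7 -> 11, delta = 18, sum = 169
Change 2: A[2] 45 -> 13, delta = -32, sum = 137
Change 3: A[1] -5 -> 33, delta = 38, sum = 175

Answer: 175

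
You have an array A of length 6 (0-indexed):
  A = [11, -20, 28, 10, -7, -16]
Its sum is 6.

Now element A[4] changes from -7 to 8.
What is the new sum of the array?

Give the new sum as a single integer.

Answer: 21

Derivation:
Old value at index 4: -7
New value at index 4: 8
Delta = 8 - -7 = 15
New sum = old_sum + delta = 6 + (15) = 21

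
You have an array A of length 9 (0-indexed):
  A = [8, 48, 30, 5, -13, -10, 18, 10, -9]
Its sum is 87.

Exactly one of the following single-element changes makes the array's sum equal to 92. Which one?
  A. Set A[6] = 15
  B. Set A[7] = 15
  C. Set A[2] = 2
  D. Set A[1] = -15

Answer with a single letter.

Option A: A[6] 18->15, delta=-3, new_sum=87+(-3)=84
Option B: A[7] 10->15, delta=5, new_sum=87+(5)=92 <-- matches target
Option C: A[2] 30->2, delta=-28, new_sum=87+(-28)=59
Option D: A[1] 48->-15, delta=-63, new_sum=87+(-63)=24

Answer: B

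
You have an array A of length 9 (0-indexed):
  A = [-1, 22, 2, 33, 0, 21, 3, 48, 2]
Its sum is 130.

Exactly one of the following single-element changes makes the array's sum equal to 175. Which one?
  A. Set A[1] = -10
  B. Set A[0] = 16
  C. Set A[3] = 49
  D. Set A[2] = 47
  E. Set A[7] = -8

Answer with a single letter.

Answer: D

Derivation:
Option A: A[1] 22->-10, delta=-32, new_sum=130+(-32)=98
Option B: A[0] -1->16, delta=17, new_sum=130+(17)=147
Option C: A[3] 33->49, delta=16, new_sum=130+(16)=146
Option D: A[2] 2->47, delta=45, new_sum=130+(45)=175 <-- matches target
Option E: A[7] 48->-8, delta=-56, new_sum=130+(-56)=74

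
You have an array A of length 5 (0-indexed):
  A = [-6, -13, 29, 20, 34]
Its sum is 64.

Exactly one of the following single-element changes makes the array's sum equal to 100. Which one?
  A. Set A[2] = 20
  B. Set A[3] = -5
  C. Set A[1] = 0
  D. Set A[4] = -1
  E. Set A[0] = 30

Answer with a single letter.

Option A: A[2] 29->20, delta=-9, new_sum=64+(-9)=55
Option B: A[3] 20->-5, delta=-25, new_sum=64+(-25)=39
Option C: A[1] -13->0, delta=13, new_sum=64+(13)=77
Option D: A[4] 34->-1, delta=-35, new_sum=64+(-35)=29
Option E: A[0] -6->30, delta=36, new_sum=64+(36)=100 <-- matches target

Answer: E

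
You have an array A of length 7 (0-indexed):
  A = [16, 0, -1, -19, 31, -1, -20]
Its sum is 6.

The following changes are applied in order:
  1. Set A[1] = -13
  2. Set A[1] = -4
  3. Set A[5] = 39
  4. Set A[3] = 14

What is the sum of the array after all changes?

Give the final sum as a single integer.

Initial sum: 6
Change 1: A[1] 0 -> -13, delta = -13, sum = -7
Change 2: A[1] -13 -> -4, delta = 9, sum = 2
Change 3: A[5] -1 -> 39, delta = 40, sum = 42
Change 4: A[3] -19 -> 14, delta = 33, sum = 75

Answer: 75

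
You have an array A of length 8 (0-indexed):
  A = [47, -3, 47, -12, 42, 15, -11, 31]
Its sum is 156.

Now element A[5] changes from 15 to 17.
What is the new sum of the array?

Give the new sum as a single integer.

Answer: 158

Derivation:
Old value at index 5: 15
New value at index 5: 17
Delta = 17 - 15 = 2
New sum = old_sum + delta = 156 + (2) = 158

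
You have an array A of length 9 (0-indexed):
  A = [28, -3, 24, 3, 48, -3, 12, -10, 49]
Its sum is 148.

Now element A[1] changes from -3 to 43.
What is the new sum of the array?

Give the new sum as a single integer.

Old value at index 1: -3
New value at index 1: 43
Delta = 43 - -3 = 46
New sum = old_sum + delta = 148 + (46) = 194

Answer: 194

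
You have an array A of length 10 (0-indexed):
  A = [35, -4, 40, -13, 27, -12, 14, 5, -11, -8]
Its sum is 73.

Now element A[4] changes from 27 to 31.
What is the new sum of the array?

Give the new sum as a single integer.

Old value at index 4: 27
New value at index 4: 31
Delta = 31 - 27 = 4
New sum = old_sum + delta = 73 + (4) = 77

Answer: 77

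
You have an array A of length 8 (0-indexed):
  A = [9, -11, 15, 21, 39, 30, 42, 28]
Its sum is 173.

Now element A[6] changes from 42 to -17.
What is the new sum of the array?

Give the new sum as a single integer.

Answer: 114

Derivation:
Old value at index 6: 42
New value at index 6: -17
Delta = -17 - 42 = -59
New sum = old_sum + delta = 173 + (-59) = 114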